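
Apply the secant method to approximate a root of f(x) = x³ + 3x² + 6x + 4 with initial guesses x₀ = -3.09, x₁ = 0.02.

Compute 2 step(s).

f(x) = x³ + 3x² + 6x + 4
x₀ = -3.09, x₁ = 0.02

Secant formula: x_{n+1} = x_n - f(x_n)(x_n - x_{n-1})/(f(x_n) - f(x_{n-1}))

Iteration 1:
  f(-3.090000) = -15.399329
  f(0.020000) = 4.121208
  x_2 = 0.020000 - 4.121208×(0.020000 - (-3.090000))/(4.121208 - (-15.399329))
       = -0.636588
Iteration 2:
  f(0.020000) = 4.121208
  f(-0.636588) = 1.138230
  x_3 = -0.636588 - 1.138230×(-0.636588 - 0.020000)/(1.138230 - 4.121208)
       = -0.887126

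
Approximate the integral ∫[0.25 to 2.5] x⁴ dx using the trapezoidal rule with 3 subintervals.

f(x) = x⁴
a = 0.25, b = 2.5, n = 3
h = (b - a)/n = 0.750000

Trapezoidal rule: (h/2)[f(x₀) + 2f(x₁) + 2f(x₂) + ... + f(xₙ)]

x_0 = 0.2500, f(x_0) = 0.003906, coefficient = 1
x_1 = 1.0000, f(x_1) = 1.000000, coefficient = 2
x_2 = 1.7500, f(x_2) = 9.378906, coefficient = 2
x_3 = 2.5000, f(x_3) = 39.062500, coefficient = 1

I ≈ (0.750000/2) × 59.824219 = 22.434082
Exact value: 19.531055
Error: 2.903027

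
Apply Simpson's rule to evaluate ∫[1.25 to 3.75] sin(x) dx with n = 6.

f(x) = sin(x)
a = 1.25, b = 3.75, n = 6
h = (b - a)/n = 0.416667

Simpson's rule: (h/3)[f(x₀) + 4f(x₁) + 2f(x₂) + ... + f(xₙ)]

x_0 = 1.2500, f(x_0) = 0.948985, coefficient = 1
x_1 = 1.6667, f(x_1) = 0.995408, coefficient = 4
x_2 = 2.0833, f(x_2) = 0.871503, coefficient = 2
x_3 = 2.5000, f(x_3) = 0.598472, coefficient = 4
x_4 = 2.9167, f(x_4) = 0.223034, coefficient = 2
x_5 = 3.3333, f(x_5) = -0.190568, coefficient = 4
x_6 = 3.7500, f(x_6) = -0.571561, coefficient = 1

I ≈ (0.416667/3) × 8.179747 = 1.136076
Exact value: 1.135882
Error: 0.000194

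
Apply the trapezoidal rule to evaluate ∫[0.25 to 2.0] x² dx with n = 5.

f(x) = x²
a = 0.25, b = 2.0, n = 5
h = (b - a)/n = 0.350000

Trapezoidal rule: (h/2)[f(x₀) + 2f(x₁) + 2f(x₂) + ... + f(xₙ)]

x_0 = 0.2500, f(x_0) = 0.062500, coefficient = 1
x_1 = 0.6000, f(x_1) = 0.360000, coefficient = 2
x_2 = 0.9500, f(x_2) = 0.902500, coefficient = 2
x_3 = 1.3000, f(x_3) = 1.690000, coefficient = 2
x_4 = 1.6500, f(x_4) = 2.722500, coefficient = 2
x_5 = 2.0000, f(x_5) = 4.000000, coefficient = 1

I ≈ (0.350000/2) × 15.412500 = 2.697187
Exact value: 2.661458
Error: 0.035729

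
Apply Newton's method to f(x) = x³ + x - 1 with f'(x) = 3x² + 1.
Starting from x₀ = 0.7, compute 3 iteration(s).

f(x) = x³ + x - 1
f'(x) = 3x² + 1
x₀ = 0.7

Newton-Raphson formula: x_{n+1} = x_n - f(x_n)/f'(x_n)

Iteration 1:
  f(0.700000) = 0.043000
  f'(0.700000) = 2.470000
  x_1 = 0.700000 - 0.043000/2.470000 = 0.682591
Iteration 2:
  f(0.682591) = 0.000631
  f'(0.682591) = 2.397792
  x_2 = 0.682591 - 0.000631/2.397792 = 0.682328
Iteration 3:
  f(0.682328) = 0.000000
  f'(0.682328) = 2.396714
  x_3 = 0.682328 - 0.000000/2.396714 = 0.682328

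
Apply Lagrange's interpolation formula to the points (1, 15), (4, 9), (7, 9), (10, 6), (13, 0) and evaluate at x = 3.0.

Lagrange interpolation formula:
P(x) = Σ yᵢ × Lᵢ(x)
where Lᵢ(x) = Π_{j≠i} (x - xⱼ)/(xᵢ - xⱼ)

L_0(3.0) = (3.0 - 4)/(1 - 4) × (3.0 - 7)/(1 - 7) × (3.0 - 10)/(1 - 10) × (3.0 - 13)/(1 - 13) = 0.144033
L_1(3.0) = (3.0 - 1)/(4 - 1) × (3.0 - 7)/(4 - 7) × (3.0 - 10)/(4 - 10) × (3.0 - 13)/(4 - 13) = 1.152263
L_2(3.0) = (3.0 - 1)/(7 - 1) × (3.0 - 4)/(7 - 4) × (3.0 - 10)/(7 - 10) × (3.0 - 13)/(7 - 13) = -0.432099
L_3(3.0) = (3.0 - 1)/(10 - 1) × (3.0 - 4)/(10 - 4) × (3.0 - 7)/(10 - 7) × (3.0 - 13)/(10 - 13) = 0.164609
L_4(3.0) = (3.0 - 1)/(13 - 1) × (3.0 - 4)/(13 - 4) × (3.0 - 7)/(13 - 7) × (3.0 - 10)/(13 - 10) = -0.028807

P(3.0) = 15×L_0(3.0) + 9×L_1(3.0) + 9×L_2(3.0) + 6×L_3(3.0) + 0×L_4(3.0)
P(3.0) = 9.629630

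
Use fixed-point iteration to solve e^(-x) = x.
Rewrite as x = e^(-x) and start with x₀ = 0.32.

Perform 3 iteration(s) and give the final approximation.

Equation: e^(-x) = x
Fixed-point form: x = e^(-x)
x₀ = 0.32

x_1 = g(0.320000) = 0.726149
x_2 = g(0.726149) = 0.483768
x_3 = g(0.483768) = 0.616456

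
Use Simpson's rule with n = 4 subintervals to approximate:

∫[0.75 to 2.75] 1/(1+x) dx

f(x) = 1/(1+x)
a = 0.75, b = 2.75, n = 4
h = (b - a)/n = 0.500000

Simpson's rule: (h/3)[f(x₀) + 4f(x₁) + 2f(x₂) + ... + f(xₙ)]

x_0 = 0.7500, f(x_0) = 0.571429, coefficient = 1
x_1 = 1.2500, f(x_1) = 0.444444, coefficient = 4
x_2 = 1.7500, f(x_2) = 0.363636, coefficient = 2
x_3 = 2.2500, f(x_3) = 0.307692, coefficient = 4
x_4 = 2.7500, f(x_4) = 0.266667, coefficient = 1

I ≈ (0.500000/3) × 4.573915 = 0.762319
Exact value: 0.762140
Error: 0.000179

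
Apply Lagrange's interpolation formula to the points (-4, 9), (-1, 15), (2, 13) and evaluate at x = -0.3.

Lagrange interpolation formula:
P(x) = Σ yᵢ × Lᵢ(x)
where Lᵢ(x) = Π_{j≠i} (x - xⱼ)/(xᵢ - xⱼ)

L_0(-0.3) = (-0.3 - (-1))/(-4 - (-1)) × (-0.3 - 2)/(-4 - 2) = -0.089444
L_1(-0.3) = (-0.3 - (-4))/(-1 - (-4)) × (-0.3 - 2)/(-1 - 2) = 0.945556
L_2(-0.3) = (-0.3 - (-4))/(2 - (-4)) × (-0.3 - (-1))/(2 - (-1)) = 0.143889

P(-0.3) = 9×L_0(-0.3) + 15×L_1(-0.3) + 13×L_2(-0.3)
P(-0.3) = 15.248889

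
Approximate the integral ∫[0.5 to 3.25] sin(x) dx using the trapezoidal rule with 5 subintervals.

f(x) = sin(x)
a = 0.5, b = 3.25, n = 5
h = (b - a)/n = 0.550000

Trapezoidal rule: (h/2)[f(x₀) + 2f(x₁) + 2f(x₂) + ... + f(xₙ)]

x_0 = 0.5000, f(x_0) = 0.479426, coefficient = 1
x_1 = 1.0500, f(x_1) = 0.867423, coefficient = 2
x_2 = 1.6000, f(x_2) = 0.999574, coefficient = 2
x_3 = 2.1500, f(x_3) = 0.836899, coefficient = 2
x_4 = 2.7000, f(x_4) = 0.427380, coefficient = 2
x_5 = 3.2500, f(x_5) = -0.108195, coefficient = 1

I ≈ (0.550000/2) × 6.633781 = 1.824290
Exact value: 1.871712
Error: 0.047422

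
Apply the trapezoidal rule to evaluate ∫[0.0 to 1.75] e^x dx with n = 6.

f(x) = e^x
a = 0.0, b = 1.75, n = 6
h = (b - a)/n = 0.291667

Trapezoidal rule: (h/2)[f(x₀) + 2f(x₁) + 2f(x₂) + ... + f(xₙ)]

x_0 = 0.0000, f(x_0) = 1.000000, coefficient = 1
x_1 = 0.2917, f(x_1) = 1.338657, coefficient = 2
x_2 = 0.5833, f(x_2) = 1.792002, coefficient = 2
x_3 = 0.8750, f(x_3) = 2.398875, coefficient = 2
x_4 = 1.1667, f(x_4) = 3.211271, coefficient = 2
x_5 = 1.4583, f(x_5) = 4.298789, coefficient = 2
x_6 = 1.7500, f(x_6) = 5.754603, coefficient = 1

I ≈ (0.291667/2) × 32.833789 = 4.788261
Exact value: 4.754603
Error: 0.033658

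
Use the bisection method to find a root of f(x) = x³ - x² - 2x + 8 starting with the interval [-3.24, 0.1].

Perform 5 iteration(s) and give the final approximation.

f(x) = x³ - x² - 2x + 8
Initial interval: [-3.24, 0.1]

Iteration 1:
  c_1 = (-3.240000 + 0.100000)/2 = -1.570000
  f(c_1) = f(-1.570000) = 4.805207
  f(a) × f(c) < 0, new interval: [-3.240000, -1.570000]
Iteration 2:
  c_2 = (-3.240000 + (-1.570000))/2 = -2.405000
  f(c_2) = f(-2.405000) = -6.884605
  f(a) × f(c) ≥ 0, new interval: [-2.405000, -1.570000]
Iteration 3:
  c_3 = (-2.405000 + (-1.570000))/2 = -1.987500
  f(c_3) = f(-1.987500) = 0.173908
  f(a) × f(c) < 0, new interval: [-2.405000, -1.987500]
Iteration 4:
  c_4 = (-2.405000 + (-1.987500))/2 = -2.196250
  f(c_4) = f(-2.196250) = -3.024657
  f(a) × f(c) ≥ 0, new interval: [-2.196250, -1.987500]
Iteration 5:
  c_5 = (-2.196250 + (-1.987500))/2 = -2.091875
  f(c_5) = f(-2.091875) = -1.346113
  f(a) × f(c) ≥ 0, new interval: [-2.091875, -1.987500]

After 5 iteration(s), the approximation is c_5 = -2.091875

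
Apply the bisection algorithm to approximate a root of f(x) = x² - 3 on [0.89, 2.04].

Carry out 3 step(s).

f(x) = x² - 3
Initial interval: [0.89, 2.04]

Iteration 1:
  c_1 = (0.890000 + 2.040000)/2 = 1.465000
  f(c_1) = f(1.465000) = -0.853775
  f(a) × f(c) ≥ 0, new interval: [1.465000, 2.040000]
Iteration 2:
  c_2 = (1.465000 + 2.040000)/2 = 1.752500
  f(c_2) = f(1.752500) = 0.071256
  f(a) × f(c) < 0, new interval: [1.465000, 1.752500]
Iteration 3:
  c_3 = (1.465000 + 1.752500)/2 = 1.608750
  f(c_3) = f(1.608750) = -0.411923
  f(a) × f(c) ≥ 0, new interval: [1.608750, 1.752500]

After 3 iteration(s), the approximation is c_3 = 1.608750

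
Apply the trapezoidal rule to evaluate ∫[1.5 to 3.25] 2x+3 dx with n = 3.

f(x) = 2x+3
a = 1.5, b = 3.25, n = 3
h = (b - a)/n = 0.583333

Trapezoidal rule: (h/2)[f(x₀) + 2f(x₁) + 2f(x₂) + ... + f(xₙ)]

x_0 = 1.5000, f(x_0) = 6.000000, coefficient = 1
x_1 = 2.0833, f(x_1) = 7.166667, coefficient = 2
x_2 = 2.6667, f(x_2) = 8.333333, coefficient = 2
x_3 = 3.2500, f(x_3) = 9.500000, coefficient = 1

I ≈ (0.583333/2) × 46.500000 = 13.562500
Exact value: 13.562500
Error: 0.000000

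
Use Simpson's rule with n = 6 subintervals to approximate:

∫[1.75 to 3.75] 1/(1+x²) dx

f(x) = 1/(1+x²)
a = 1.75, b = 3.75, n = 6
h = (b - a)/n = 0.333333

Simpson's rule: (h/3)[f(x₀) + 4f(x₁) + 2f(x₂) + ... + f(xₙ)]

x_0 = 1.7500, f(x_0) = 0.246154, coefficient = 1
x_1 = 2.0833, f(x_1) = 0.187256, coefficient = 4
x_2 = 2.4167, f(x_2) = 0.146193, coefficient = 2
x_3 = 2.7500, f(x_3) = 0.116788, coefficient = 4
x_4 = 3.0833, f(x_4) = 0.095175, coefficient = 2
x_5 = 3.4167, f(x_5) = 0.078904, coefficient = 4
x_6 = 3.7500, f(x_6) = 0.066390, coefficient = 1

I ≈ (0.333333/3) × 2.327074 = 0.258564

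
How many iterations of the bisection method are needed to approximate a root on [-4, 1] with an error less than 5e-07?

We need (b-a)/2^n ≤ 5e-07
(1 - (-4))/2^n ≤ 5e-07
5/2^n ≤ 5e-07
2^n ≥ 10000000
n ≥ log₂(10000000) = 23.25
n ≥ 24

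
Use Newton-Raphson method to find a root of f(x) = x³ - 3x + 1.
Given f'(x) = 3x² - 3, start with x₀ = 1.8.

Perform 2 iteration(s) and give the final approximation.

f(x) = x³ - 3x + 1
f'(x) = 3x² - 3
x₀ = 1.8

Newton-Raphson formula: x_{n+1} = x_n - f(x_n)/f'(x_n)

Iteration 1:
  f(1.800000) = 1.432000
  f'(1.800000) = 6.720000
  x_1 = 1.800000 - 1.432000/6.720000 = 1.586905
Iteration 2:
  f(1.586905) = 0.235535
  f'(1.586905) = 4.554800
  x_2 = 1.586905 - 0.235535/4.554800 = 1.535193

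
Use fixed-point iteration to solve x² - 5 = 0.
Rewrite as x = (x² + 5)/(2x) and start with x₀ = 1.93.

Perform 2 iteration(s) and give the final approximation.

Equation: x² - 5 = 0
Fixed-point form: x = (x² + 5)/(2x)
x₀ = 1.93

x_1 = g(1.930000) = 2.260337
x_2 = g(2.260337) = 2.236198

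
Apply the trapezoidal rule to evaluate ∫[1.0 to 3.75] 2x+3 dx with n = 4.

f(x) = 2x+3
a = 1.0, b = 3.75, n = 4
h = (b - a)/n = 0.687500

Trapezoidal rule: (h/2)[f(x₀) + 2f(x₁) + 2f(x₂) + ... + f(xₙ)]

x_0 = 1.0000, f(x_0) = 5.000000, coefficient = 1
x_1 = 1.6875, f(x_1) = 6.375000, coefficient = 2
x_2 = 2.3750, f(x_2) = 7.750000, coefficient = 2
x_3 = 3.0625, f(x_3) = 9.125000, coefficient = 2
x_4 = 3.7500, f(x_4) = 10.500000, coefficient = 1

I ≈ (0.687500/2) × 62.000000 = 21.312500
Exact value: 21.312500
Error: 0.000000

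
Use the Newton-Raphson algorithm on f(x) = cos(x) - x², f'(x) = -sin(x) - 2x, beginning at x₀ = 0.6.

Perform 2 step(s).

f(x) = cos(x) - x²
f'(x) = -sin(x) - 2x
x₀ = 0.6

Newton-Raphson formula: x_{n+1} = x_n - f(x_n)/f'(x_n)

Iteration 1:
  f(0.600000) = 0.465336
  f'(0.600000) = -1.764642
  x_1 = 0.600000 - 0.465336/(-1.764642) = 0.863700
Iteration 2:
  f(0.863700) = -0.096348
  f'(0.863700) = -2.487650
  x_2 = 0.863700 - (-0.096348)/(-2.487650) = 0.824969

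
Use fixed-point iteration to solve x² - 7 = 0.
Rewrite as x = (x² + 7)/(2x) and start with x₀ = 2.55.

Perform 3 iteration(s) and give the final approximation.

Equation: x² - 7 = 0
Fixed-point form: x = (x² + 7)/(2x)
x₀ = 2.55

x_1 = g(2.550000) = 2.647549
x_2 = g(2.647549) = 2.645752
x_3 = g(2.645752) = 2.645751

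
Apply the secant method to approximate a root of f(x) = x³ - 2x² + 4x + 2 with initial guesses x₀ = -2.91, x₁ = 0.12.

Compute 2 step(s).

f(x) = x³ - 2x² + 4x + 2
x₀ = -2.91, x₁ = 0.12

Secant formula: x_{n+1} = x_n - f(x_n)(x_n - x_{n-1})/(f(x_n) - f(x_{n-1}))

Iteration 1:
  f(-2.910000) = -51.218371
  f(0.120000) = 2.452928
  x_2 = 0.120000 - 2.452928×(0.120000 - (-2.910000))/(2.452928 - (-51.218371))
       = -0.018479
Iteration 2:
  f(0.120000) = 2.452928
  f(-0.018479) = 1.925393
  x_3 = -0.018479 - 1.925393×(-0.018479 - 0.120000)/(1.925393 - 2.452928)
       = -0.523901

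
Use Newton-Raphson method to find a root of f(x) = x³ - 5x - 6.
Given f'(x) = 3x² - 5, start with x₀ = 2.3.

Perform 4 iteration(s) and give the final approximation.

f(x) = x³ - 5x - 6
f'(x) = 3x² - 5
x₀ = 2.3

Newton-Raphson formula: x_{n+1} = x_n - f(x_n)/f'(x_n)

Iteration 1:
  f(2.300000) = -5.333000
  f'(2.300000) = 10.870000
  x_1 = 2.300000 - (-5.333000)/10.870000 = 2.790616
Iteration 2:
  f(2.790616) = 1.778954
  f'(2.790616) = 18.362619
  x_2 = 2.790616 - 1.778954/18.362619 = 2.693737
Iteration 3:
  f(2.693737) = 0.077665
  f'(2.693737) = 16.768661
  x_3 = 2.693737 - 0.077665/16.768661 = 2.689106
Iteration 4:
  f(2.689106) = 0.000173
  f'(2.689106) = 16.693868
  x_4 = 2.689106 - 0.000173/16.693868 = 2.689095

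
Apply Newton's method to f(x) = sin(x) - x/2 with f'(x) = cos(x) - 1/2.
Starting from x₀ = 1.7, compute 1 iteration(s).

f(x) = sin(x) - x/2
f'(x) = cos(x) - 1/2
x₀ = 1.7

Newton-Raphson formula: x_{n+1} = x_n - f(x_n)/f'(x_n)

Iteration 1:
  f(1.700000) = 0.141665
  f'(1.700000) = -0.628844
  x_1 = 1.700000 - 0.141665/(-0.628844) = 1.925278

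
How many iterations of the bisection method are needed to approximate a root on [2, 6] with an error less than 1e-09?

We need (b-a)/2^n ≤ 1e-09
(6 - 2)/2^n ≤ 1e-09
4/2^n ≤ 1e-09
2^n ≥ 4000000000
n ≥ log₂(4000000000) = 31.90
n ≥ 32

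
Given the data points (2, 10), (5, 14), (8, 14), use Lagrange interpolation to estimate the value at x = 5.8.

Lagrange interpolation formula:
P(x) = Σ yᵢ × Lᵢ(x)
where Lᵢ(x) = Π_{j≠i} (x - xⱼ)/(xᵢ - xⱼ)

L_0(5.8) = (5.8 - 5)/(2 - 5) × (5.8 - 8)/(2 - 8) = -0.097778
L_1(5.8) = (5.8 - 2)/(5 - 2) × (5.8 - 8)/(5 - 8) = 0.928889
L_2(5.8) = (5.8 - 2)/(8 - 2) × (5.8 - 5)/(8 - 5) = 0.168889

P(5.8) = 10×L_0(5.8) + 14×L_1(5.8) + 14×L_2(5.8)
P(5.8) = 14.391111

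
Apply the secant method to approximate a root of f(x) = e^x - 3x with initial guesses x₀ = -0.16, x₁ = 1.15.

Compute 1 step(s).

f(x) = e^x - 3x
x₀ = -0.16, x₁ = 1.15

Secant formula: x_{n+1} = x_n - f(x_n)(x_n - x_{n-1})/(f(x_n) - f(x_{n-1}))

Iteration 1:
  f(-0.160000) = 1.332144
  f(1.150000) = -0.291807
  x_2 = 1.150000 - (-0.291807)×(1.150000 - (-0.160000))/(-0.291807 - 1.332144)
       = 0.914607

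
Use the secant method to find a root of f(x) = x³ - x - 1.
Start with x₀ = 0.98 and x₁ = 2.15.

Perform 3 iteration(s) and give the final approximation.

f(x) = x³ - x - 1
x₀ = 0.98, x₁ = 2.15

Secant formula: x_{n+1} = x_n - f(x_n)(x_n - x_{n-1})/(f(x_n) - f(x_{n-1}))

Iteration 1:
  f(0.980000) = -1.038808
  f(2.150000) = 6.788375
  x_2 = 2.150000 - 6.788375×(2.150000 - 0.980000)/(6.788375 - (-1.038808))
       = 1.135280
Iteration 2:
  f(2.150000) = 6.788375
  f(1.135280) = -0.672062
  x_3 = 1.135280 - (-0.672062)×(1.135280 - 2.150000)/(-0.672062 - 6.788375)
       = 1.226690
Iteration 3:
  f(1.135280) = -0.672062
  f(1.226690) = -0.380807
  x_4 = 1.226690 - (-0.380807)×(1.226690 - 1.135280)/(-0.380807 - (-0.672062))
       = 1.346205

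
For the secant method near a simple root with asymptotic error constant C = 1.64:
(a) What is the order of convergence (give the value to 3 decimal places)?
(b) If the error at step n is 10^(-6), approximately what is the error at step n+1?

(a) Secant method has superlinear convergence with order φ = (1+√5)/2 ≈ 1.618.
    This means |e_{n+1}| ≈ C|e_n|^1.618.

(b) With |e_n| = 10^(-6) and C = 1.64:
    |e_{n+1}| ≈ 1.64 × (10^(-6))^1.618 = 1.64 × 10^(-9.71)

(a) ≈ 1.618 (golden ratio); (b) |e_{n+1}| ≈ 3.211e-10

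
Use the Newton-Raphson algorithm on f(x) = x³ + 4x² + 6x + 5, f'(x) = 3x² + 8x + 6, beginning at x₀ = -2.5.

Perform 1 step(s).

f(x) = x³ + 4x² + 6x + 5
f'(x) = 3x² + 8x + 6
x₀ = -2.5

Newton-Raphson formula: x_{n+1} = x_n - f(x_n)/f'(x_n)

Iteration 1:
  f(-2.500000) = -0.625000
  f'(-2.500000) = 4.750000
  x_1 = -2.500000 - (-0.625000)/4.750000 = -2.368421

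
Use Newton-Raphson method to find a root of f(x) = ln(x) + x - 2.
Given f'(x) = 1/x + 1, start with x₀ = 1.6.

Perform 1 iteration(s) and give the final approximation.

f(x) = ln(x) + x - 2
f'(x) = 1/x + 1
x₀ = 1.6

Newton-Raphson formula: x_{n+1} = x_n - f(x_n)/f'(x_n)

Iteration 1:
  f(1.600000) = 0.070004
  f'(1.600000) = 1.625000
  x_1 = 1.600000 - 0.070004/1.625000 = 1.556921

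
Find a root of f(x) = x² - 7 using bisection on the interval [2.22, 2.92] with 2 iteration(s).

f(x) = x² - 7
Initial interval: [2.22, 2.92]

Iteration 1:
  c_1 = (2.220000 + 2.920000)/2 = 2.570000
  f(c_1) = f(2.570000) = -0.395100
  f(a) × f(c) ≥ 0, new interval: [2.570000, 2.920000]
Iteration 2:
  c_2 = (2.570000 + 2.920000)/2 = 2.745000
  f(c_2) = f(2.745000) = 0.535025
  f(a) × f(c) < 0, new interval: [2.570000, 2.745000]

After 2 iteration(s), the approximation is c_2 = 2.745000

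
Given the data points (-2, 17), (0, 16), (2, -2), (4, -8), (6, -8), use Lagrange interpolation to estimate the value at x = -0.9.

Lagrange interpolation formula:
P(x) = Σ yᵢ × Lᵢ(x)
where Lᵢ(x) = Π_{j≠i} (x - xⱼ)/(xᵢ - xⱼ)

L_0(-0.9) = (-0.9 - 0)/(-2 - 0) × (-0.9 - 2)/(-2 - 2) × (-0.9 - 4)/(-2 - 4) × (-0.9 - 6)/(-2 - 6) = 0.229802
L_1(-0.9) = (-0.9 - (-2))/(0 - (-2)) × (-0.9 - 2)/(0 - 2) × (-0.9 - 4)/(0 - 4) × (-0.9 - 6)/(0 - 6) = 1.123478
L_2(-0.9) = (-0.9 - (-2))/(2 - (-2)) × (-0.9 - 0)/(2 - 0) × (-0.9 - 4)/(2 - 4) × (-0.9 - 6)/(2 - 6) = -0.522998
L_3(-0.9) = (-0.9 - (-2))/(4 - (-2)) × (-0.9 - 0)/(4 - 0) × (-0.9 - 2)/(4 - 2) × (-0.9 - 6)/(4 - 6) = 0.206353
L_4(-0.9) = (-0.9 - (-2))/(6 - (-2)) × (-0.9 - 0)/(6 - 0) × (-0.9 - 2)/(6 - 2) × (-0.9 - 4)/(6 - 4) = -0.036635

P(-0.9) = 17×L_0(-0.9) + 16×L_1(-0.9) + (-2)×L_2(-0.9) + (-8)×L_3(-0.9) + (-8)×L_4(-0.9)
P(-0.9) = 21.570543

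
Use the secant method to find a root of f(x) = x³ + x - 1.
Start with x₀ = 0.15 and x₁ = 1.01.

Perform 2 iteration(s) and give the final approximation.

f(x) = x³ + x - 1
x₀ = 0.15, x₁ = 1.01

Secant formula: x_{n+1} = x_n - f(x_n)(x_n - x_{n-1})/(f(x_n) - f(x_{n-1}))

Iteration 1:
  f(0.150000) = -0.846625
  f(1.010000) = 1.040301
  x_2 = 1.010000 - 1.040301×(1.010000 - 0.150000)/(1.040301 - (-0.846625))
       = 0.535864
Iteration 2:
  f(1.010000) = 1.040301
  f(0.535864) = -0.310262
  x_3 = 0.535864 - (-0.310262)×(0.535864 - 1.010000)/(-0.310262 - 1.040301)
       = 0.644787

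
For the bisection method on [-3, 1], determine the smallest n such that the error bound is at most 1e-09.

We need (b-a)/2^n ≤ 1e-09
(1 - (-3))/2^n ≤ 1e-09
4/2^n ≤ 1e-09
2^n ≥ 4000000000
n ≥ log₂(4000000000) = 31.90
n ≥ 32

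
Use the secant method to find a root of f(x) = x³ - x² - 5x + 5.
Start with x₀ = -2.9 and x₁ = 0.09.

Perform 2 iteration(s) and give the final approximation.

f(x) = x³ - x² - 5x + 5
x₀ = -2.9, x₁ = 0.09

Secant formula: x_{n+1} = x_n - f(x_n)(x_n - x_{n-1})/(f(x_n) - f(x_{n-1}))

Iteration 1:
  f(-2.900000) = -13.299000
  f(0.090000) = 4.542629
  x_2 = 0.090000 - 4.542629×(0.090000 - (-2.900000))/(4.542629 - (-13.299000))
       = -0.671279
Iteration 2:
  f(0.090000) = 4.542629
  f(-0.671279) = 7.603291
  x_3 = -0.671279 - 7.603291×(-0.671279 - 0.090000)/(7.603291 - 4.542629)
       = 1.219889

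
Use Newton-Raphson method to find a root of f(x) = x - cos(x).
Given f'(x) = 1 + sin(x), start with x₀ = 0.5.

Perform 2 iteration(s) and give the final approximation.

f(x) = x - cos(x)
f'(x) = 1 + sin(x)
x₀ = 0.5

Newton-Raphson formula: x_{n+1} = x_n - f(x_n)/f'(x_n)

Iteration 1:
  f(0.500000) = -0.377583
  f'(0.500000) = 1.479426
  x_1 = 0.500000 - (-0.377583)/1.479426 = 0.755222
Iteration 2:
  f(0.755222) = 0.027103
  f'(0.755222) = 1.685451
  x_2 = 0.755222 - 0.027103/1.685451 = 0.739142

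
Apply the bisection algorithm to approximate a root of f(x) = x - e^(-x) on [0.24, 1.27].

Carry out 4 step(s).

f(x) = x - e^(-x)
Initial interval: [0.24, 1.27]

Iteration 1:
  c_1 = (0.240000 + 1.270000)/2 = 0.755000
  f(c_1) = f(0.755000) = 0.284989
  f(a) × f(c) < 0, new interval: [0.240000, 0.755000]
Iteration 2:
  c_2 = (0.240000 + 0.755000)/2 = 0.497500
  f(c_2) = f(0.497500) = -0.110549
  f(a) × f(c) ≥ 0, new interval: [0.497500, 0.755000]
Iteration 3:
  c_3 = (0.497500 + 0.755000)/2 = 0.626250
  f(c_3) = f(0.626250) = 0.091657
  f(a) × f(c) < 0, new interval: [0.497500, 0.626250]
Iteration 4:
  c_4 = (0.497500 + 0.626250)/2 = 0.561875
  f(c_4) = f(0.561875) = -0.008264
  f(a) × f(c) ≥ 0, new interval: [0.561875, 0.626250]

After 4 iteration(s), the approximation is c_4 = 0.561875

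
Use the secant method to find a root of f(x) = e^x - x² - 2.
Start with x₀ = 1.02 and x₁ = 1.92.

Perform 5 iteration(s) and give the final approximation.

f(x) = e^x - x² - 2
x₀ = 1.02, x₁ = 1.92

Secant formula: x_{n+1} = x_n - f(x_n)(x_n - x_{n-1})/(f(x_n) - f(x_{n-1}))

Iteration 1:
  f(1.020000) = -0.267205
  f(1.920000) = 1.134558
  x_2 = 1.920000 - 1.134558×(1.920000 - 1.020000)/(1.134558 - (-0.267205))
       = 1.191559
Iteration 2:
  f(1.920000) = 1.134558
  f(1.191559) = -0.127603
  x_3 = 1.191559 - (-0.127603)×(1.191559 - 1.920000)/(-0.127603 - 1.134558)
       = 1.265203
Iteration 3:
  f(1.191559) = -0.127603
  f(1.265203) = -0.056926
  x_4 = 1.265203 - (-0.056926)×(1.265203 - 1.191559)/(-0.056926 - (-0.127603))
       = 1.324520
Iteration 4:
  f(1.265203) = -0.056926
  f(1.324520) = 0.006026
  x_5 = 1.324520 - 0.006026×(1.324520 - 1.265203)/(0.006026 - (-0.056926))
       = 1.318841
Iteration 5:
  f(1.324520) = 0.006026
  f(1.318841) = -0.000256
  x_6 = 1.318841 - (-0.000256)×(1.318841 - 1.324520)/(-0.000256 - 0.006026)
       = 1.319073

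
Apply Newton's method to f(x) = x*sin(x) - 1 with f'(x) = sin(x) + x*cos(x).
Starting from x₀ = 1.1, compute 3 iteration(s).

f(x) = x*sin(x) - 1
f'(x) = sin(x) + x*cos(x)
x₀ = 1.1

Newton-Raphson formula: x_{n+1} = x_n - f(x_n)/f'(x_n)

Iteration 1:
  f(1.100000) = -0.019672
  f'(1.100000) = 1.390163
  x_1 = 1.100000 - (-0.019672)/1.390163 = 1.114151
Iteration 2:
  f(1.114151) = -0.000009
  f'(1.114151) = 1.388810
  x_2 = 1.114151 - (-0.000009)/1.388810 = 1.114157
Iteration 3:
  f(1.114157) = 0.000000
  f'(1.114157) = 1.388809
  x_3 = 1.114157 - 0.000000/1.388809 = 1.114157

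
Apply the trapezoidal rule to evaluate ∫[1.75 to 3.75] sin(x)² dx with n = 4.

f(x) = sin(x)²
a = 1.75, b = 3.75, n = 4
h = (b - a)/n = 0.500000

Trapezoidal rule: (h/2)[f(x₀) + 2f(x₁) + 2f(x₂) + ... + f(xₙ)]

x_0 = 1.7500, f(x_0) = 0.968228, coefficient = 1
x_1 = 2.2500, f(x_1) = 0.605398, coefficient = 2
x_2 = 2.7500, f(x_2) = 0.145665, coefficient = 2
x_3 = 3.2500, f(x_3) = 0.011706, coefficient = 2
x_4 = 3.7500, f(x_4) = 0.326682, coefficient = 1

I ≈ (0.500000/2) × 2.820449 = 0.705112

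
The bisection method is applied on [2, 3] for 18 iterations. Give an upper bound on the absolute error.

Bisection error bound: |error| ≤ (b-a)/2^n
|error| ≤ (3 - 2)/2^18 = 1/2^18
|error| ≤ 0.0000038147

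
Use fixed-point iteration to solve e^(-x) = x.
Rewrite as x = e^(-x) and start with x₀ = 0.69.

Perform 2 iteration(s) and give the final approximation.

Equation: e^(-x) = x
Fixed-point form: x = e^(-x)
x₀ = 0.69

x_1 = g(0.690000) = 0.501576
x_2 = g(0.501576) = 0.605575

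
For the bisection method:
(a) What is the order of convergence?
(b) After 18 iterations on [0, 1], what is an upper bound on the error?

(a) Bisection has linear (order 1) convergence; the error is halved each step.

(b) Error bound = (b-a)/2^n = (1 - 0)/2^{18}
    = 1/2^{18}

(a) 1 (linear); (b) error ≤ 3.81e-06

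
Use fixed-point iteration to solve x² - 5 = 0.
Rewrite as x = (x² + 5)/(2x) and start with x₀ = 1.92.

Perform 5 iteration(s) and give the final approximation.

Equation: x² - 5 = 0
Fixed-point form: x = (x² + 5)/(2x)
x₀ = 1.92

x_1 = g(1.920000) = 2.262083
x_2 = g(2.262083) = 2.236218
x_3 = g(2.236218) = 2.236068
x_4 = g(2.236068) = 2.236068
x_5 = g(2.236068) = 2.236068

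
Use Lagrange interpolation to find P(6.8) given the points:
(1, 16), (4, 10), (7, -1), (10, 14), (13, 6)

Lagrange interpolation formula:
P(x) = Σ yᵢ × Lᵢ(x)
where Lᵢ(x) = Π_{j≠i} (x - xⱼ)/(xᵢ - xⱼ)

L_0(6.8) = (6.8 - 4)/(1 - 4) × (6.8 - 7)/(1 - 7) × (6.8 - 10)/(1 - 10) × (6.8 - 13)/(1 - 13) = -0.005715
L_1(6.8) = (6.8 - 1)/(4 - 1) × (6.8 - 7)/(4 - 7) × (6.8 - 10)/(4 - 10) × (6.8 - 13)/(4 - 13) = 0.047355
L_2(6.8) = (6.8 - 1)/(7 - 1) × (6.8 - 4)/(7 - 4) × (6.8 - 10)/(7 - 10) × (6.8 - 13)/(7 - 13) = 0.994449
L_3(6.8) = (6.8 - 1)/(10 - 1) × (6.8 - 4)/(10 - 4) × (6.8 - 7)/(10 - 7) × (6.8 - 13)/(10 - 13) = -0.041435
L_4(6.8) = (6.8 - 1)/(13 - 1) × (6.8 - 4)/(13 - 4) × (6.8 - 7)/(13 - 7) × (6.8 - 10)/(13 - 10) = 0.005347

P(6.8) = 16×L_0(6.8) + 10×L_1(6.8) + (-1)×L_2(6.8) + 14×L_3(6.8) + 6×L_4(6.8)
P(6.8) = -1.160362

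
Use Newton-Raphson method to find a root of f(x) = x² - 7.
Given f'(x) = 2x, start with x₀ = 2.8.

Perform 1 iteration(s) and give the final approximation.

f(x) = x² - 7
f'(x) = 2x
x₀ = 2.8

Newton-Raphson formula: x_{n+1} = x_n - f(x_n)/f'(x_n)

Iteration 1:
  f(2.800000) = 0.840000
  f'(2.800000) = 5.600000
  x_1 = 2.800000 - 0.840000/5.600000 = 2.650000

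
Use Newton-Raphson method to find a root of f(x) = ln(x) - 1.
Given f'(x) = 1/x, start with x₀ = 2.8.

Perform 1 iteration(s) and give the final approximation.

f(x) = ln(x) - 1
f'(x) = 1/x
x₀ = 2.8

Newton-Raphson formula: x_{n+1} = x_n - f(x_n)/f'(x_n)

Iteration 1:
  f(2.800000) = 0.029619
  f'(2.800000) = 0.357143
  x_1 = 2.800000 - 0.029619/0.357143 = 2.717066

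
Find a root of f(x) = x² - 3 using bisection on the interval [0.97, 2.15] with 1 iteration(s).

f(x) = x² - 3
Initial interval: [0.97, 2.15]

Iteration 1:
  c_1 = (0.970000 + 2.150000)/2 = 1.560000
  f(c_1) = f(1.560000) = -0.566400
  f(a) × f(c) ≥ 0, new interval: [1.560000, 2.150000]

After 1 iteration(s), the approximation is c_1 = 1.560000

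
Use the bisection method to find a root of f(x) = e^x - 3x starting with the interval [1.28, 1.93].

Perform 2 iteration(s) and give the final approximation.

f(x) = e^x - 3x
Initial interval: [1.28, 1.93]

Iteration 1:
  c_1 = (1.280000 + 1.930000)/2 = 1.605000
  f(c_1) = f(1.605000) = 0.162860
  f(a) × f(c) < 0, new interval: [1.280000, 1.605000]
Iteration 2:
  c_2 = (1.280000 + 1.605000)/2 = 1.442500
  f(c_2) = f(1.442500) = -0.096239
  f(a) × f(c) ≥ 0, new interval: [1.442500, 1.605000]

After 2 iteration(s), the approximation is c_2 = 1.442500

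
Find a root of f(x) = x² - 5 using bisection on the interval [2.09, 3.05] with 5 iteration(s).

f(x) = x² - 5
Initial interval: [2.09, 3.05]

Iteration 1:
  c_1 = (2.090000 + 3.050000)/2 = 2.570000
  f(c_1) = f(2.570000) = 1.604900
  f(a) × f(c) < 0, new interval: [2.090000, 2.570000]
Iteration 2:
  c_2 = (2.090000 + 2.570000)/2 = 2.330000
  f(c_2) = f(2.330000) = 0.428900
  f(a) × f(c) < 0, new interval: [2.090000, 2.330000]
Iteration 3:
  c_3 = (2.090000 + 2.330000)/2 = 2.210000
  f(c_3) = f(2.210000) = -0.115900
  f(a) × f(c) ≥ 0, new interval: [2.210000, 2.330000]
Iteration 4:
  c_4 = (2.210000 + 2.330000)/2 = 2.270000
  f(c_4) = f(2.270000) = 0.152900
  f(a) × f(c) < 0, new interval: [2.210000, 2.270000]
Iteration 5:
  c_5 = (2.210000 + 2.270000)/2 = 2.240000
  f(c_5) = f(2.240000) = 0.017600
  f(a) × f(c) < 0, new interval: [2.210000, 2.240000]

After 5 iteration(s), the approximation is c_5 = 2.240000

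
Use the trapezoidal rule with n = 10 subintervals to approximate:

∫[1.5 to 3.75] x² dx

f(x) = x²
a = 1.5, b = 3.75, n = 10
h = (b - a)/n = 0.225000

Trapezoidal rule: (h/2)[f(x₀) + 2f(x₁) + 2f(x₂) + ... + f(xₙ)]

x_0 = 1.5000, f(x_0) = 2.250000, coefficient = 1
x_1 = 1.7250, f(x_1) = 2.975625, coefficient = 2
x_2 = 1.9500, f(x_2) = 3.802500, coefficient = 2
x_3 = 2.1750, f(x_3) = 4.730625, coefficient = 2
x_4 = 2.4000, f(x_4) = 5.760000, coefficient = 2
x_5 = 2.6250, f(x_5) = 6.890625, coefficient = 2
x_6 = 2.8500, f(x_6) = 8.122500, coefficient = 2
x_7 = 3.0750, f(x_7) = 9.455625, coefficient = 2
x_8 = 3.3000, f(x_8) = 10.890000, coefficient = 2
x_9 = 3.5250, f(x_9) = 12.425625, coefficient = 2
x_10 = 3.7500, f(x_10) = 14.062500, coefficient = 1

I ≈ (0.225000/2) × 146.418750 = 16.472109
Exact value: 16.453125
Error: 0.018984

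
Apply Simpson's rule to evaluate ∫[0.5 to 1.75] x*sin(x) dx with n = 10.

f(x) = x*sin(x)
a = 0.5, b = 1.75, n = 10
h = (b - a)/n = 0.125000

Simpson's rule: (h/3)[f(x₀) + 4f(x₁) + 2f(x₂) + ... + f(xₙ)]

x_0 = 0.5000, f(x_0) = 0.239713, coefficient = 1
x_1 = 0.6250, f(x_1) = 0.365686, coefficient = 4
x_2 = 0.7500, f(x_2) = 0.511229, coefficient = 2
x_3 = 0.8750, f(x_3) = 0.671601, coefficient = 4
x_4 = 1.0000, f(x_4) = 0.841471, coefficient = 2
x_5 = 1.1250, f(x_5) = 1.015051, coefficient = 4
x_6 = 1.2500, f(x_6) = 1.186231, coefficient = 2
x_7 = 1.3750, f(x_7) = 1.348728, coefficient = 4
x_8 = 1.5000, f(x_8) = 1.496242, coefficient = 2
x_9 = 1.6250, f(x_9) = 1.622613, coefficient = 4
x_10 = 1.7500, f(x_10) = 1.721975, coefficient = 1

I ≈ (0.125000/3) × 30.126750 = 1.255281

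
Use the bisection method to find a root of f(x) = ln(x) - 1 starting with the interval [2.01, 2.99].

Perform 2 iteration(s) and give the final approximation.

f(x) = ln(x) - 1
Initial interval: [2.01, 2.99]

Iteration 1:
  c_1 = (2.010000 + 2.990000)/2 = 2.500000
  f(c_1) = f(2.500000) = -0.083709
  f(a) × f(c) ≥ 0, new interval: [2.500000, 2.990000]
Iteration 2:
  c_2 = (2.500000 + 2.990000)/2 = 2.745000
  f(c_2) = f(2.745000) = 0.009781
  f(a) × f(c) < 0, new interval: [2.500000, 2.745000]

After 2 iteration(s), the approximation is c_2 = 2.745000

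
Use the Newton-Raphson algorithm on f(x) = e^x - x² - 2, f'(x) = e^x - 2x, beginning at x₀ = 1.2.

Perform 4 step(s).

f(x) = e^x - x² - 2
f'(x) = e^x - 2x
x₀ = 1.2

Newton-Raphson formula: x_{n+1} = x_n - f(x_n)/f'(x_n)

Iteration 1:
  f(1.200000) = -0.119883
  f'(1.200000) = 0.920117
  x_1 = 1.200000 - (-0.119883)/0.920117 = 1.330291
Iteration 2:
  f(1.330291) = 0.012470
  f'(1.330291) = 1.121562
  x_2 = 1.330291 - 0.012470/1.121562 = 1.319173
Iteration 3:
  f(1.319173) = 0.000109
  f'(1.319173) = 1.101981
  x_3 = 1.319173 - 0.000109/1.101981 = 1.319074
Iteration 4:
  f(1.319074) = 0.000000
  f'(1.319074) = 1.101808
  x_4 = 1.319074 - 0.000000/1.101808 = 1.319074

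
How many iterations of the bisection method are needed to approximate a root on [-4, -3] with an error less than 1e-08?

We need (b-a)/2^n ≤ 1e-08
(-3 - (-4))/2^n ≤ 1e-08
1/2^n ≤ 1e-08
2^n ≥ 100000000
n ≥ log₂(100000000) = 26.58
n ≥ 27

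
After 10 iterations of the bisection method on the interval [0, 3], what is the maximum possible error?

Bisection error bound: |error| ≤ (b-a)/2^n
|error| ≤ (3 - 0)/2^10 = 3/2^10
|error| ≤ 0.0029296875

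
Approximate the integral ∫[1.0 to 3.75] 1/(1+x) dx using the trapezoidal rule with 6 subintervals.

f(x) = 1/(1+x)
a = 1.0, b = 3.75, n = 6
h = (b - a)/n = 0.458333

Trapezoidal rule: (h/2)[f(x₀) + 2f(x₁) + 2f(x₂) + ... + f(xₙ)]

x_0 = 1.0000, f(x_0) = 0.500000, coefficient = 1
x_1 = 1.4583, f(x_1) = 0.406780, coefficient = 2
x_2 = 1.9167, f(x_2) = 0.342857, coefficient = 2
x_3 = 2.3750, f(x_3) = 0.296296, coefficient = 2
x_4 = 2.8333, f(x_4) = 0.260870, coefficient = 2
x_5 = 3.2917, f(x_5) = 0.233010, coefficient = 2
x_6 = 3.7500, f(x_6) = 0.210526, coefficient = 1

I ≈ (0.458333/2) × 3.790151 = 0.868576
Exact value: 0.864997
Error: 0.003579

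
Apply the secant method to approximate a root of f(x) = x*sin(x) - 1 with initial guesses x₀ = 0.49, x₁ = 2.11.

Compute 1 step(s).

f(x) = x*sin(x) - 1
x₀ = 0.49, x₁ = 2.11

Secant formula: x_{n+1} = x_n - f(x_n)(x_n - x_{n-1})/(f(x_n) - f(x_{n-1}))

Iteration 1:
  f(0.490000) = -0.769393
  f(2.110000) = 0.810629
  x_2 = 2.110000 - 0.810629×(2.110000 - 0.490000)/(0.810629 - (-0.769393))
       = 1.278861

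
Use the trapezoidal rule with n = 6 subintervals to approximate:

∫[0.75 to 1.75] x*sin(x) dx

f(x) = x*sin(x)
a = 0.75, b = 1.75, n = 6
h = (b - a)/n = 0.166667

Trapezoidal rule: (h/2)[f(x₀) + 2f(x₁) + 2f(x₂) + ... + f(xₙ)]

x_0 = 0.7500, f(x_0) = 0.511229, coefficient = 1
x_1 = 0.9167, f(x_1) = 0.727446, coefficient = 2
x_2 = 1.0833, f(x_2) = 0.957151, coefficient = 2
x_3 = 1.2500, f(x_3) = 1.186231, coefficient = 2
x_4 = 1.4167, f(x_4) = 1.399873, coefficient = 2
x_5 = 1.5833, f(x_5) = 1.583209, coefficient = 2
x_6 = 1.7500, f(x_6) = 1.721975, coefficient = 1

I ≈ (0.166667/2) × 13.941024 = 1.161752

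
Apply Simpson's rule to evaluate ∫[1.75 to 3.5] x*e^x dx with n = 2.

f(x) = x*e^x
a = 1.75, b = 3.5, n = 2
h = (b - a)/n = 0.875000

Simpson's rule: (h/3)[f(x₀) + 4f(x₁) + 2f(x₂) + ... + f(xₙ)]

x_0 = 1.7500, f(x_0) = 10.070555, coefficient = 1
x_1 = 2.6250, f(x_1) = 36.237007, coefficient = 4
x_2 = 3.5000, f(x_2) = 115.904082, coefficient = 1

I ≈ (0.875000/3) × 270.922665 = 79.019111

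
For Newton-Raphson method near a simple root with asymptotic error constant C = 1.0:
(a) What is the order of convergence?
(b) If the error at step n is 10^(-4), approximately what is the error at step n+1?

(a) Newton-Raphson has quadratic (order 2) convergence near simple roots.
    This means |e_{n+1}| ≈ C|e_n|².

(b) With |e_n| = 10^(-4) and C = 1.0:
    |e_{n+1}| ≈ 1.0 × (10^(-4))² = 1.0 × 10^(-8)

(a) 2 (quadratic); (b) |e_{n+1}| ≈ 1.000e-08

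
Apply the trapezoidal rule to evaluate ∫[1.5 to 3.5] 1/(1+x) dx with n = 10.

f(x) = 1/(1+x)
a = 1.5, b = 3.5, n = 10
h = (b - a)/n = 0.200000

Trapezoidal rule: (h/2)[f(x₀) + 2f(x₁) + 2f(x₂) + ... + f(xₙ)]

x_0 = 1.5000, f(x_0) = 0.400000, coefficient = 1
x_1 = 1.7000, f(x_1) = 0.370370, coefficient = 2
x_2 = 1.9000, f(x_2) = 0.344828, coefficient = 2
x_3 = 2.1000, f(x_3) = 0.322581, coefficient = 2
x_4 = 2.3000, f(x_4) = 0.303030, coefficient = 2
x_5 = 2.5000, f(x_5) = 0.285714, coefficient = 2
x_6 = 2.7000, f(x_6) = 0.270270, coefficient = 2
x_7 = 2.9000, f(x_7) = 0.256410, coefficient = 2
x_8 = 3.1000, f(x_8) = 0.243902, coefficient = 2
x_9 = 3.3000, f(x_9) = 0.232558, coefficient = 2
x_10 = 3.5000, f(x_10) = 0.222222, coefficient = 1

I ≈ (0.200000/2) × 5.881551 = 0.588155
Exact value: 0.587787
Error: 0.000368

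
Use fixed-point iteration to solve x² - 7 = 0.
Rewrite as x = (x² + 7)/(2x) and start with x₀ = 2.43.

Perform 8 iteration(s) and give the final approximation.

Equation: x² - 7 = 0
Fixed-point form: x = (x² + 7)/(2x)
x₀ = 2.43

x_1 = g(2.430000) = 2.655329
x_2 = g(2.655329) = 2.645769
x_3 = g(2.645769) = 2.645751
x_4 = g(2.645751) = 2.645751
x_5 = g(2.645751) = 2.645751
x_6 = g(2.645751) = 2.645751
x_7 = g(2.645751) = 2.645751
x_8 = g(2.645751) = 2.645751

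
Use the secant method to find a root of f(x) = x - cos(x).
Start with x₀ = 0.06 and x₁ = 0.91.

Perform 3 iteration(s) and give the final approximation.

f(x) = x - cos(x)
x₀ = 0.06, x₁ = 0.91

Secant formula: x_{n+1} = x_n - f(x_n)(x_n - x_{n-1})/(f(x_n) - f(x_{n-1}))

Iteration 1:
  f(0.060000) = -0.938201
  f(0.910000) = 0.296254
  x_2 = 0.910000 - 0.296254×(0.910000 - 0.060000)/(0.296254 - (-0.938201))
       = 0.706010
Iteration 2:
  f(0.910000) = 0.296254
  f(0.706010) = -0.054946
  x_3 = 0.706010 - (-0.054946)×(0.706010 - 0.910000)/(-0.054946 - 0.296254)
       = 0.737925
Iteration 3:
  f(0.706010) = -0.054946
  f(0.737925) = -0.001941
  x_4 = 0.737925 - (-0.001941)×(0.737925 - 0.706010)/(-0.001941 - (-0.054946))
       = 0.739094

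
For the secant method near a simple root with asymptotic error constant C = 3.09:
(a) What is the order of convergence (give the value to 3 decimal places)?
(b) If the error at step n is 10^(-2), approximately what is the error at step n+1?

(a) Secant method has superlinear convergence with order φ = (1+√5)/2 ≈ 1.618.
    This means |e_{n+1}| ≈ C|e_n|^1.618.

(b) With |e_n| = 10^(-2) and C = 3.09:
    |e_{n+1}| ≈ 3.09 × (10^(-2))^1.618 = 3.09 × 10^(-3.24)

(a) ≈ 1.618 (golden ratio); (b) |e_{n+1}| ≈ 1.794e-03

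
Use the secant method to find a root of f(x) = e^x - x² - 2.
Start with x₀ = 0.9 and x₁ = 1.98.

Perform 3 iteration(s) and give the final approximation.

f(x) = e^x - x² - 2
x₀ = 0.9, x₁ = 1.98

Secant formula: x_{n+1} = x_n - f(x_n)(x_n - x_{n-1})/(f(x_n) - f(x_{n-1}))

Iteration 1:
  f(0.900000) = -0.350397
  f(1.980000) = 1.322343
  x_2 = 1.980000 - 1.322343×(1.980000 - 0.900000)/(1.322343 - (-0.350397))
       = 1.126233
Iteration 2:
  f(1.980000) = 1.322343
  f(1.126233) = -0.184384
  x_3 = 1.126233 - (-0.184384)×(1.126233 - 1.980000)/(-0.184384 - 1.322343)
       = 1.230712
Iteration 3:
  f(1.126233) = -0.184384
  f(1.230712) = -0.090986
  x_4 = 1.230712 - (-0.090986)×(1.230712 - 1.126233)/(-0.090986 - (-0.184384))
       = 1.332493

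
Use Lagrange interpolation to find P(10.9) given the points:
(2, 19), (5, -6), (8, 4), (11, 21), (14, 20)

Lagrange interpolation formula:
P(x) = Σ yᵢ × Lᵢ(x)
where Lᵢ(x) = Π_{j≠i} (x - xⱼ)/(xᵢ - xⱼ)

L_0(10.9) = (10.9 - 5)/(2 - 5) × (10.9 - 8)/(2 - 8) × (10.9 - 11)/(2 - 11) × (10.9 - 14)/(2 - 14) = 0.002728
L_1(10.9) = (10.9 - 2)/(5 - 2) × (10.9 - 8)/(5 - 8) × (10.9 - 11)/(5 - 11) × (10.9 - 14)/(5 - 14) = -0.016463
L_2(10.9) = (10.9 - 2)/(8 - 2) × (10.9 - 5)/(8 - 5) × (10.9 - 11)/(8 - 11) × (10.9 - 14)/(8 - 14) = 0.050241
L_3(10.9) = (10.9 - 2)/(11 - 2) × (10.9 - 5)/(11 - 5) × (10.9 - 8)/(11 - 8) × (10.9 - 14)/(11 - 14) = 0.971327
L_4(10.9) = (10.9 - 2)/(14 - 2) × (10.9 - 5)/(14 - 5) × (10.9 - 8)/(14 - 8) × (10.9 - 11)/(14 - 11) = -0.007833

P(10.9) = 19×L_0(10.9) + (-6)×L_1(10.9) + 4×L_2(10.9) + 21×L_3(10.9) + 20×L_4(10.9)
P(10.9) = 20.592784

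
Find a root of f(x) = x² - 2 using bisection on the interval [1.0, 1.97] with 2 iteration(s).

f(x) = x² - 2
Initial interval: [1.0, 1.97]

Iteration 1:
  c_1 = (1.000000 + 1.970000)/2 = 1.485000
  f(c_1) = f(1.485000) = 0.205225
  f(a) × f(c) < 0, new interval: [1.000000, 1.485000]
Iteration 2:
  c_2 = (1.000000 + 1.485000)/2 = 1.242500
  f(c_2) = f(1.242500) = -0.456194
  f(a) × f(c) ≥ 0, new interval: [1.242500, 1.485000]

After 2 iteration(s), the approximation is c_2 = 1.242500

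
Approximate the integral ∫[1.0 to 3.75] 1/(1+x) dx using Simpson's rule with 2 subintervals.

f(x) = 1/(1+x)
a = 1.0, b = 3.75, n = 2
h = (b - a)/n = 1.375000

Simpson's rule: (h/3)[f(x₀) + 4f(x₁) + 2f(x₂) + ... + f(xₙ)]

x_0 = 1.0000, f(x_0) = 0.500000, coefficient = 1
x_1 = 2.3750, f(x_1) = 0.296296, coefficient = 4
x_2 = 3.7500, f(x_2) = 0.210526, coefficient = 1

I ≈ (1.375000/3) × 1.895712 = 0.868868
Exact value: 0.864997
Error: 0.003870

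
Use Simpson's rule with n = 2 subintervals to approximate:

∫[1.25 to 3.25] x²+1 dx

f(x) = x²+1
a = 1.25, b = 3.25, n = 2
h = (b - a)/n = 1.000000

Simpson's rule: (h/3)[f(x₀) + 4f(x₁) + 2f(x₂) + ... + f(xₙ)]

x_0 = 1.2500, f(x_0) = 2.562500, coefficient = 1
x_1 = 2.2500, f(x_1) = 6.062500, coefficient = 4
x_2 = 3.2500, f(x_2) = 11.562500, coefficient = 1

I ≈ (1.000000/3) × 38.375000 = 12.791667
Exact value: 12.791667
Error: 0.000000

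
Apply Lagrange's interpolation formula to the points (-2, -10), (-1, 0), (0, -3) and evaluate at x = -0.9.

Lagrange interpolation formula:
P(x) = Σ yᵢ × Lᵢ(x)
where Lᵢ(x) = Π_{j≠i} (x - xⱼ)/(xᵢ - xⱼ)

L_0(-0.9) = (-0.9 - (-1))/(-2 - (-1)) × (-0.9 - 0)/(-2 - 0) = -0.045000
L_1(-0.9) = (-0.9 - (-2))/(-1 - (-2)) × (-0.9 - 0)/(-1 - 0) = 0.990000
L_2(-0.9) = (-0.9 - (-2))/(0 - (-2)) × (-0.9 - (-1))/(0 - (-1)) = 0.055000

P(-0.9) = (-10)×L_0(-0.9) + 0×L_1(-0.9) + (-3)×L_2(-0.9)
P(-0.9) = 0.285000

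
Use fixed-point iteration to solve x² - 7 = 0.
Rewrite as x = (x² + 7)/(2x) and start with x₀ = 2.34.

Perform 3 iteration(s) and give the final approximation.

Equation: x² - 7 = 0
Fixed-point form: x = (x² + 7)/(2x)
x₀ = 2.34

x_1 = g(2.340000) = 2.665726
x_2 = g(2.665726) = 2.645826
x_3 = g(2.645826) = 2.645751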